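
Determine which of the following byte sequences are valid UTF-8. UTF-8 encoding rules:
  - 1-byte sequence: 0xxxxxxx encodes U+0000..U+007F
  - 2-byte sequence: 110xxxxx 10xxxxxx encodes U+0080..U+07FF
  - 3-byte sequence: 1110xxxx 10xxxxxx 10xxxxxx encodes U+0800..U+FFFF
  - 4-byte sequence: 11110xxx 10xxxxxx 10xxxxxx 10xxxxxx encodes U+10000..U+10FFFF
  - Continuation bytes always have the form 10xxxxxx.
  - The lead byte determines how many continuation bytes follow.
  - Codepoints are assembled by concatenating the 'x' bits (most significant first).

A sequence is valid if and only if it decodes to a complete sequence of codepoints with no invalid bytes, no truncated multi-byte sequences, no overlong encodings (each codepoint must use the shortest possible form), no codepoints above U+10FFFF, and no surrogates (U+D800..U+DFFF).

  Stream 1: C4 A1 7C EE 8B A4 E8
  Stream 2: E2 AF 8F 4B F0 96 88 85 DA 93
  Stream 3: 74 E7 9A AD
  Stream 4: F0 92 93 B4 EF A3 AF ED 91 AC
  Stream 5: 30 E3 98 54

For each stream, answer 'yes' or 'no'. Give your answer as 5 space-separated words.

Answer: no yes yes yes no

Derivation:
Stream 1: error at byte offset 7. INVALID
Stream 2: decodes cleanly. VALID
Stream 3: decodes cleanly. VALID
Stream 4: decodes cleanly. VALID
Stream 5: error at byte offset 3. INVALID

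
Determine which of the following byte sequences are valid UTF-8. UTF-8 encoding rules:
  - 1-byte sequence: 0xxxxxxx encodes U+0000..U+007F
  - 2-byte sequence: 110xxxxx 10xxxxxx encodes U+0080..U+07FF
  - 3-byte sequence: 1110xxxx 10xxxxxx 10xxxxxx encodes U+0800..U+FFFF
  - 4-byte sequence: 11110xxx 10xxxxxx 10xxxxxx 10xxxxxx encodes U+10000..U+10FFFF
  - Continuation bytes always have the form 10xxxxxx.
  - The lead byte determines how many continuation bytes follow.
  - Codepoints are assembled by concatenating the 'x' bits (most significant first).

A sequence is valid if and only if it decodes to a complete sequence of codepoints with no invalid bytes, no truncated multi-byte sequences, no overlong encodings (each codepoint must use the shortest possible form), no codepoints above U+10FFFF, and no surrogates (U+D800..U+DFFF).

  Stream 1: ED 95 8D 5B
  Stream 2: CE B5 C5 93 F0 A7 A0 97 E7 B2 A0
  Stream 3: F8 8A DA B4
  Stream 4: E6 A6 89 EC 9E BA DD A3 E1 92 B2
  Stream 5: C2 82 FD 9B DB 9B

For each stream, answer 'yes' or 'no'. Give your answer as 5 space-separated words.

Answer: yes yes no yes no

Derivation:
Stream 1: decodes cleanly. VALID
Stream 2: decodes cleanly. VALID
Stream 3: error at byte offset 0. INVALID
Stream 4: decodes cleanly. VALID
Stream 5: error at byte offset 2. INVALID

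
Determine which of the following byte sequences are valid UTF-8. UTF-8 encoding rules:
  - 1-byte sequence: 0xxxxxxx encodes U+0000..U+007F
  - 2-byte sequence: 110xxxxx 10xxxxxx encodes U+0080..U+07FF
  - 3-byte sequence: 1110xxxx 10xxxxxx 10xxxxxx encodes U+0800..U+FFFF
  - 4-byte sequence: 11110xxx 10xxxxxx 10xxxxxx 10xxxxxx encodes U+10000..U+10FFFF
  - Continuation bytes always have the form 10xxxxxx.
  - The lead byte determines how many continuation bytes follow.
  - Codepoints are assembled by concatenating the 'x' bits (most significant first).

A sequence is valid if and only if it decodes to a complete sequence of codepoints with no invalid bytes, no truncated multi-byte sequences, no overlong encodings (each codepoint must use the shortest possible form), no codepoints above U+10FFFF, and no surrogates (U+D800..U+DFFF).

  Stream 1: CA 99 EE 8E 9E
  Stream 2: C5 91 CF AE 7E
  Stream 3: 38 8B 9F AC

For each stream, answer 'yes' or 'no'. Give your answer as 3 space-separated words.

Stream 1: decodes cleanly. VALID
Stream 2: decodes cleanly. VALID
Stream 3: error at byte offset 1. INVALID

Answer: yes yes no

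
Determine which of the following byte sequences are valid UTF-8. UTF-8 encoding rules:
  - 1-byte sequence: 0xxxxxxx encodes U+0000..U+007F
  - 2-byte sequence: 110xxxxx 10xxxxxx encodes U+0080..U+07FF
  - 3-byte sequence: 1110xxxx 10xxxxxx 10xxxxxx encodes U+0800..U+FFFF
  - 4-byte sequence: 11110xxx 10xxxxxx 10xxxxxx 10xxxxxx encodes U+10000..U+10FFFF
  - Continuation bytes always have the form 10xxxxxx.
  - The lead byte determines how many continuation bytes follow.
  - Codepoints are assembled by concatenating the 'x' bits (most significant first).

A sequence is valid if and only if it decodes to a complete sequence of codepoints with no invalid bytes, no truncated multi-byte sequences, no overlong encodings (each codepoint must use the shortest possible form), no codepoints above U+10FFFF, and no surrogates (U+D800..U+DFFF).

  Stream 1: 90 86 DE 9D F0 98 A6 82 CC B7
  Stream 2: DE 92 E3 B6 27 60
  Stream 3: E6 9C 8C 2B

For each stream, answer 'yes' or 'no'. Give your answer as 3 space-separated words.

Stream 1: error at byte offset 0. INVALID
Stream 2: error at byte offset 4. INVALID
Stream 3: decodes cleanly. VALID

Answer: no no yes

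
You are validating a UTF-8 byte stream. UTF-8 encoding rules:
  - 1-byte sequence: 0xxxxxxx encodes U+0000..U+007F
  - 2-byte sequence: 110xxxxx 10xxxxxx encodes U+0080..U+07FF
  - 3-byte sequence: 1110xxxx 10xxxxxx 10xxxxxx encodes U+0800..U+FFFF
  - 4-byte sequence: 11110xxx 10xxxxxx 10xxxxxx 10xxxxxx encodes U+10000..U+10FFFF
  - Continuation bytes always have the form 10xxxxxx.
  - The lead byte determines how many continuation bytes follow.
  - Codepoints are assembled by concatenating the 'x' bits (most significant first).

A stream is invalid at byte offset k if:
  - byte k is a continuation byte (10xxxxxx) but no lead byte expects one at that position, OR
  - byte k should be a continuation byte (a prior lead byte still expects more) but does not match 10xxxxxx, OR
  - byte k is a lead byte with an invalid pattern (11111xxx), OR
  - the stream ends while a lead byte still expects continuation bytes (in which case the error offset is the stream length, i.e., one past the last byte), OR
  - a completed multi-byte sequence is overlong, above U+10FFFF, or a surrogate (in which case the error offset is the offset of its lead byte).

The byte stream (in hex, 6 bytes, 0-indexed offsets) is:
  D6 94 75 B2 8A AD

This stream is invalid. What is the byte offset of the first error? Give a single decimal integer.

Byte[0]=D6: 2-byte lead, need 1 cont bytes. acc=0x16
Byte[1]=94: continuation. acc=(acc<<6)|0x14=0x594
Completed: cp=U+0594 (starts at byte 0)
Byte[2]=75: 1-byte ASCII. cp=U+0075
Byte[3]=B2: INVALID lead byte (not 0xxx/110x/1110/11110)

Answer: 3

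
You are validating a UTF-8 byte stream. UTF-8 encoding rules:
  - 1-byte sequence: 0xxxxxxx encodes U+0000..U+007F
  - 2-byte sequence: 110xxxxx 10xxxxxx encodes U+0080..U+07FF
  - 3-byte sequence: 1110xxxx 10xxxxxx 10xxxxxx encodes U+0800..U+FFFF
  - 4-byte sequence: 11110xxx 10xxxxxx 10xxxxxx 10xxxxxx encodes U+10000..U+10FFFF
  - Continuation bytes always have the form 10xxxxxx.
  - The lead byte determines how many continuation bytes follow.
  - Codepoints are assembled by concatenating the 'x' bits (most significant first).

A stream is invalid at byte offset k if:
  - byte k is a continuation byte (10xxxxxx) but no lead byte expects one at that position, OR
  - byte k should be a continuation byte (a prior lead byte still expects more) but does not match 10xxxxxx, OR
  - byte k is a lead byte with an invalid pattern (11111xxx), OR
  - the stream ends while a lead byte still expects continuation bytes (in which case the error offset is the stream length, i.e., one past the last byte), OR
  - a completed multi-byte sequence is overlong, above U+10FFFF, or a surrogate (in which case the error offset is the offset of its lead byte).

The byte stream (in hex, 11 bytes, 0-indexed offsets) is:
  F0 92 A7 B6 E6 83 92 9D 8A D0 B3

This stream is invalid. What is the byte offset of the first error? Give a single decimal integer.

Byte[0]=F0: 4-byte lead, need 3 cont bytes. acc=0x0
Byte[1]=92: continuation. acc=(acc<<6)|0x12=0x12
Byte[2]=A7: continuation. acc=(acc<<6)|0x27=0x4A7
Byte[3]=B6: continuation. acc=(acc<<6)|0x36=0x129F6
Completed: cp=U+129F6 (starts at byte 0)
Byte[4]=E6: 3-byte lead, need 2 cont bytes. acc=0x6
Byte[5]=83: continuation. acc=(acc<<6)|0x03=0x183
Byte[6]=92: continuation. acc=(acc<<6)|0x12=0x60D2
Completed: cp=U+60D2 (starts at byte 4)
Byte[7]=9D: INVALID lead byte (not 0xxx/110x/1110/11110)

Answer: 7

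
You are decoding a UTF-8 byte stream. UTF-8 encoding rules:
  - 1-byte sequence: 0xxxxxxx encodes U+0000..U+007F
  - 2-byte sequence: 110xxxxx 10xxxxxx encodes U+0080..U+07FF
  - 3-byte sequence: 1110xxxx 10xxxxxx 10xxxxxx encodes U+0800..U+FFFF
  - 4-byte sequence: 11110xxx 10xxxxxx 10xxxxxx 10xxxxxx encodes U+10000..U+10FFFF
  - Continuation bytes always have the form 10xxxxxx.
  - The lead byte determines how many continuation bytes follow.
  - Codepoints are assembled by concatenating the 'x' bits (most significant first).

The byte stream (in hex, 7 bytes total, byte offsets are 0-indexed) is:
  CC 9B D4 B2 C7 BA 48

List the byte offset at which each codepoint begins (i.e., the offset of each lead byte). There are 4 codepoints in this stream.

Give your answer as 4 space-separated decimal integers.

Answer: 0 2 4 6

Derivation:
Byte[0]=CC: 2-byte lead, need 1 cont bytes. acc=0xC
Byte[1]=9B: continuation. acc=(acc<<6)|0x1B=0x31B
Completed: cp=U+031B (starts at byte 0)
Byte[2]=D4: 2-byte lead, need 1 cont bytes. acc=0x14
Byte[3]=B2: continuation. acc=(acc<<6)|0x32=0x532
Completed: cp=U+0532 (starts at byte 2)
Byte[4]=C7: 2-byte lead, need 1 cont bytes. acc=0x7
Byte[5]=BA: continuation. acc=(acc<<6)|0x3A=0x1FA
Completed: cp=U+01FA (starts at byte 4)
Byte[6]=48: 1-byte ASCII. cp=U+0048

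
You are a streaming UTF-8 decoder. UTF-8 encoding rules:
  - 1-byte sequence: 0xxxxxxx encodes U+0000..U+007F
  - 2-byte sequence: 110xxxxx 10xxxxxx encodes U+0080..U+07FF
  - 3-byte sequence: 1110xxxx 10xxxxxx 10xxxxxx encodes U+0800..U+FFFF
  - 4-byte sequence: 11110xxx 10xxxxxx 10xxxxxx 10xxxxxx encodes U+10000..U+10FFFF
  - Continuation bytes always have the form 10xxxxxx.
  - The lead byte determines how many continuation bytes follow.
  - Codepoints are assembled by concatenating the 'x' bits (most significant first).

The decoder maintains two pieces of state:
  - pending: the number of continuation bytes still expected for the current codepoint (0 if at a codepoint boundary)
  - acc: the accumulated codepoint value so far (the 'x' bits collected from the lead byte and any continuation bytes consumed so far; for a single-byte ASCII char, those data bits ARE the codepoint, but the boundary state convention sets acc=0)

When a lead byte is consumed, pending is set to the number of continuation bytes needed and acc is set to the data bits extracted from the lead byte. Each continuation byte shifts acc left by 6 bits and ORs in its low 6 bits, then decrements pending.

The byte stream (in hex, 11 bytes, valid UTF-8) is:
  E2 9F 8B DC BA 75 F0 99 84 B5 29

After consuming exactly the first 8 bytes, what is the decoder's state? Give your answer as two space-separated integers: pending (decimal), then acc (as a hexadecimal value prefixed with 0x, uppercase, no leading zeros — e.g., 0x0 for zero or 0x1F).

Answer: 2 0x19

Derivation:
Byte[0]=E2: 3-byte lead. pending=2, acc=0x2
Byte[1]=9F: continuation. acc=(acc<<6)|0x1F=0x9F, pending=1
Byte[2]=8B: continuation. acc=(acc<<6)|0x0B=0x27CB, pending=0
Byte[3]=DC: 2-byte lead. pending=1, acc=0x1C
Byte[4]=BA: continuation. acc=(acc<<6)|0x3A=0x73A, pending=0
Byte[5]=75: 1-byte. pending=0, acc=0x0
Byte[6]=F0: 4-byte lead. pending=3, acc=0x0
Byte[7]=99: continuation. acc=(acc<<6)|0x19=0x19, pending=2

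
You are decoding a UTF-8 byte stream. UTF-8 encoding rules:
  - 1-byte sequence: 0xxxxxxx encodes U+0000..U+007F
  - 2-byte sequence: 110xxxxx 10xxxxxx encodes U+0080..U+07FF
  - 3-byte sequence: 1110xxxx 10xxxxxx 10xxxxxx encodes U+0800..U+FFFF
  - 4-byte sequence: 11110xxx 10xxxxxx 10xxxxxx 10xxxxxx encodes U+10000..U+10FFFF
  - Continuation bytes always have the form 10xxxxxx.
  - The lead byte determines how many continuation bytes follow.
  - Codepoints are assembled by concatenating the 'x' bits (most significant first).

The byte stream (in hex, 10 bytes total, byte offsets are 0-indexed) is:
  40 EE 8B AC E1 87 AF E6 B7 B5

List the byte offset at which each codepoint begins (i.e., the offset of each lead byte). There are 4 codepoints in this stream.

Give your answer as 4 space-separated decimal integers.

Byte[0]=40: 1-byte ASCII. cp=U+0040
Byte[1]=EE: 3-byte lead, need 2 cont bytes. acc=0xE
Byte[2]=8B: continuation. acc=(acc<<6)|0x0B=0x38B
Byte[3]=AC: continuation. acc=(acc<<6)|0x2C=0xE2EC
Completed: cp=U+E2EC (starts at byte 1)
Byte[4]=E1: 3-byte lead, need 2 cont bytes. acc=0x1
Byte[5]=87: continuation. acc=(acc<<6)|0x07=0x47
Byte[6]=AF: continuation. acc=(acc<<6)|0x2F=0x11EF
Completed: cp=U+11EF (starts at byte 4)
Byte[7]=E6: 3-byte lead, need 2 cont bytes. acc=0x6
Byte[8]=B7: continuation. acc=(acc<<6)|0x37=0x1B7
Byte[9]=B5: continuation. acc=(acc<<6)|0x35=0x6DF5
Completed: cp=U+6DF5 (starts at byte 7)

Answer: 0 1 4 7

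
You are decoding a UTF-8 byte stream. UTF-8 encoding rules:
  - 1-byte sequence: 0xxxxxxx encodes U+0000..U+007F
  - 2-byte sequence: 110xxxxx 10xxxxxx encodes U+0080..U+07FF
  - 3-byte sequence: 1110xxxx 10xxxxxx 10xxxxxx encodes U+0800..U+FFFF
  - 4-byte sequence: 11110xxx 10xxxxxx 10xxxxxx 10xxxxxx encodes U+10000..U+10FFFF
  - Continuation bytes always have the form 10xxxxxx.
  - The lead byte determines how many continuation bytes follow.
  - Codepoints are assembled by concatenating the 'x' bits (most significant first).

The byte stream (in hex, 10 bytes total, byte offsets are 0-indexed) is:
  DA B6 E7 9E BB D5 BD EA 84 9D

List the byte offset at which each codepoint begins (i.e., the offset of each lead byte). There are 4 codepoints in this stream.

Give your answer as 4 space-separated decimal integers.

Byte[0]=DA: 2-byte lead, need 1 cont bytes. acc=0x1A
Byte[1]=B6: continuation. acc=(acc<<6)|0x36=0x6B6
Completed: cp=U+06B6 (starts at byte 0)
Byte[2]=E7: 3-byte lead, need 2 cont bytes. acc=0x7
Byte[3]=9E: continuation. acc=(acc<<6)|0x1E=0x1DE
Byte[4]=BB: continuation. acc=(acc<<6)|0x3B=0x77BB
Completed: cp=U+77BB (starts at byte 2)
Byte[5]=D5: 2-byte lead, need 1 cont bytes. acc=0x15
Byte[6]=BD: continuation. acc=(acc<<6)|0x3D=0x57D
Completed: cp=U+057D (starts at byte 5)
Byte[7]=EA: 3-byte lead, need 2 cont bytes. acc=0xA
Byte[8]=84: continuation. acc=(acc<<6)|0x04=0x284
Byte[9]=9D: continuation. acc=(acc<<6)|0x1D=0xA11D
Completed: cp=U+A11D (starts at byte 7)

Answer: 0 2 5 7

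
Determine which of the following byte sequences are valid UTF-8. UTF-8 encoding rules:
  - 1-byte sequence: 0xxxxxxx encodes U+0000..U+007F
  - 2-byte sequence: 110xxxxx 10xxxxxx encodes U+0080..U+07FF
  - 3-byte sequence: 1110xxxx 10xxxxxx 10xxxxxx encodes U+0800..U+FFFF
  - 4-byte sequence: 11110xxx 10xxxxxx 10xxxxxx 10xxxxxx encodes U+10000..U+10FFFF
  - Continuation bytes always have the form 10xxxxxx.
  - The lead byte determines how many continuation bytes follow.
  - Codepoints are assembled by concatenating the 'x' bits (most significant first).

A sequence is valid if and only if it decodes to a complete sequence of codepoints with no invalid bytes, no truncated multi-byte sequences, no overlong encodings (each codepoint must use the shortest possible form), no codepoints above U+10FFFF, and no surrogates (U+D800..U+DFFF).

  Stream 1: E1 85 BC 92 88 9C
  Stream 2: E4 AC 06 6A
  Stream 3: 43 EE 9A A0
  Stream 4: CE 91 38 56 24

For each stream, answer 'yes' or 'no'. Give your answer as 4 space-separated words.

Stream 1: error at byte offset 3. INVALID
Stream 2: error at byte offset 2. INVALID
Stream 3: decodes cleanly. VALID
Stream 4: decodes cleanly. VALID

Answer: no no yes yes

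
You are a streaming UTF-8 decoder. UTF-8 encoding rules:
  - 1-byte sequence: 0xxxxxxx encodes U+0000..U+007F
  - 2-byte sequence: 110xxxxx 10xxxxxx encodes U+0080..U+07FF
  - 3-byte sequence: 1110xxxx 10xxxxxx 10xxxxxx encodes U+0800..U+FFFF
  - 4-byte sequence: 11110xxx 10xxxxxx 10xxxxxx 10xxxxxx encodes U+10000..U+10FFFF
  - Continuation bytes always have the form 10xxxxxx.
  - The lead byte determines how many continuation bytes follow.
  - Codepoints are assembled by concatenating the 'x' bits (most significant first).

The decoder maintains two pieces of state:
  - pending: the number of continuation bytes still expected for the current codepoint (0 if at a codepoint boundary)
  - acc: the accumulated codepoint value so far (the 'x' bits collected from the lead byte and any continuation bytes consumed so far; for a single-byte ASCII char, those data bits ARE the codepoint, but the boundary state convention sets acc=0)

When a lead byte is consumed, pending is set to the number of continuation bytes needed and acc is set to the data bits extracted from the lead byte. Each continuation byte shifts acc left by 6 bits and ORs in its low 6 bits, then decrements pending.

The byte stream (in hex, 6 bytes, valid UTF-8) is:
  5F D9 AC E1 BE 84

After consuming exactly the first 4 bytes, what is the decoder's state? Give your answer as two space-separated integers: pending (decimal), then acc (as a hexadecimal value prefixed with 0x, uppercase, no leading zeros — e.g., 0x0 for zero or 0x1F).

Answer: 2 0x1

Derivation:
Byte[0]=5F: 1-byte. pending=0, acc=0x0
Byte[1]=D9: 2-byte lead. pending=1, acc=0x19
Byte[2]=AC: continuation. acc=(acc<<6)|0x2C=0x66C, pending=0
Byte[3]=E1: 3-byte lead. pending=2, acc=0x1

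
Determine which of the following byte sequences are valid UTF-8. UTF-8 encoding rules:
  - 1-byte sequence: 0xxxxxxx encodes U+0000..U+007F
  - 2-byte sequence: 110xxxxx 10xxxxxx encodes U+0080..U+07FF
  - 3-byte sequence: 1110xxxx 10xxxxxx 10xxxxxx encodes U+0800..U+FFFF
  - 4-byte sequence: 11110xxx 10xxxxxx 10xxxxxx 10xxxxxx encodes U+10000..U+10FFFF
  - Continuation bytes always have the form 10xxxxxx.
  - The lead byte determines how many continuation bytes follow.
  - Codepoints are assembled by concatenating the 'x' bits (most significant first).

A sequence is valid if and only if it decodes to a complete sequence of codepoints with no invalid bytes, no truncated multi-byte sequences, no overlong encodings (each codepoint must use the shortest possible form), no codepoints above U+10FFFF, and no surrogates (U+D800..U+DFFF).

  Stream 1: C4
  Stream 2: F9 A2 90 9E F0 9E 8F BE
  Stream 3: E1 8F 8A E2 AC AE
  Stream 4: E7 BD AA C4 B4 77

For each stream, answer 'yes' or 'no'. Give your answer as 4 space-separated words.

Stream 1: error at byte offset 1. INVALID
Stream 2: error at byte offset 0. INVALID
Stream 3: decodes cleanly. VALID
Stream 4: decodes cleanly. VALID

Answer: no no yes yes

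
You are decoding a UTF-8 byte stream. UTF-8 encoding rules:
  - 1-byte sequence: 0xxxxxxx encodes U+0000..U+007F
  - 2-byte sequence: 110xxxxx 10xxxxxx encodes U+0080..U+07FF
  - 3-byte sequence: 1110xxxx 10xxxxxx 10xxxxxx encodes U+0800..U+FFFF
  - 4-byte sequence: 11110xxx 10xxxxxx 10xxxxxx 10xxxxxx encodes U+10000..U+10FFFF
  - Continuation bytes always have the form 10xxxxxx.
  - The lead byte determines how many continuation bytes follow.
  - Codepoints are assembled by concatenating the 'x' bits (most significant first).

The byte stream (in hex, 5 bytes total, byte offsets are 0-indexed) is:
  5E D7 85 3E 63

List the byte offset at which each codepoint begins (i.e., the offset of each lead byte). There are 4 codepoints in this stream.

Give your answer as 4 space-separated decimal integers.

Byte[0]=5E: 1-byte ASCII. cp=U+005E
Byte[1]=D7: 2-byte lead, need 1 cont bytes. acc=0x17
Byte[2]=85: continuation. acc=(acc<<6)|0x05=0x5C5
Completed: cp=U+05C5 (starts at byte 1)
Byte[3]=3E: 1-byte ASCII. cp=U+003E
Byte[4]=63: 1-byte ASCII. cp=U+0063

Answer: 0 1 3 4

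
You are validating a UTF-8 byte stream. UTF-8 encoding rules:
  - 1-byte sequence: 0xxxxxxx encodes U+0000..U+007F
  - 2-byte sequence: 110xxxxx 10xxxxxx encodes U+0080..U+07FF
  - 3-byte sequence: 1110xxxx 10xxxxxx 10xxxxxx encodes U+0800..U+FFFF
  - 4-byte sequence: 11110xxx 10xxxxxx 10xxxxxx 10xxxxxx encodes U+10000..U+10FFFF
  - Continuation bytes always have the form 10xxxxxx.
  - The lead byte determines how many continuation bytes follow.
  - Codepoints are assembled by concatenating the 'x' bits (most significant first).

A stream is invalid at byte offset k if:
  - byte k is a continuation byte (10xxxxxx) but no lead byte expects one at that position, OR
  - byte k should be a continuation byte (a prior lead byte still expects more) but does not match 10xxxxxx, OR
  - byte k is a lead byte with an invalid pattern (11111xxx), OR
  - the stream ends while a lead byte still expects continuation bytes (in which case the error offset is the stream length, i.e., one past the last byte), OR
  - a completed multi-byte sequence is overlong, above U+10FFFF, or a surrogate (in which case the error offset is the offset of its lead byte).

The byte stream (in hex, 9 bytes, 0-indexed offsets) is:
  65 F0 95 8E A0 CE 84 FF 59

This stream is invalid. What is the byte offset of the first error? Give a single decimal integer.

Byte[0]=65: 1-byte ASCII. cp=U+0065
Byte[1]=F0: 4-byte lead, need 3 cont bytes. acc=0x0
Byte[2]=95: continuation. acc=(acc<<6)|0x15=0x15
Byte[3]=8E: continuation. acc=(acc<<6)|0x0E=0x54E
Byte[4]=A0: continuation. acc=(acc<<6)|0x20=0x153A0
Completed: cp=U+153A0 (starts at byte 1)
Byte[5]=CE: 2-byte lead, need 1 cont bytes. acc=0xE
Byte[6]=84: continuation. acc=(acc<<6)|0x04=0x384
Completed: cp=U+0384 (starts at byte 5)
Byte[7]=FF: INVALID lead byte (not 0xxx/110x/1110/11110)

Answer: 7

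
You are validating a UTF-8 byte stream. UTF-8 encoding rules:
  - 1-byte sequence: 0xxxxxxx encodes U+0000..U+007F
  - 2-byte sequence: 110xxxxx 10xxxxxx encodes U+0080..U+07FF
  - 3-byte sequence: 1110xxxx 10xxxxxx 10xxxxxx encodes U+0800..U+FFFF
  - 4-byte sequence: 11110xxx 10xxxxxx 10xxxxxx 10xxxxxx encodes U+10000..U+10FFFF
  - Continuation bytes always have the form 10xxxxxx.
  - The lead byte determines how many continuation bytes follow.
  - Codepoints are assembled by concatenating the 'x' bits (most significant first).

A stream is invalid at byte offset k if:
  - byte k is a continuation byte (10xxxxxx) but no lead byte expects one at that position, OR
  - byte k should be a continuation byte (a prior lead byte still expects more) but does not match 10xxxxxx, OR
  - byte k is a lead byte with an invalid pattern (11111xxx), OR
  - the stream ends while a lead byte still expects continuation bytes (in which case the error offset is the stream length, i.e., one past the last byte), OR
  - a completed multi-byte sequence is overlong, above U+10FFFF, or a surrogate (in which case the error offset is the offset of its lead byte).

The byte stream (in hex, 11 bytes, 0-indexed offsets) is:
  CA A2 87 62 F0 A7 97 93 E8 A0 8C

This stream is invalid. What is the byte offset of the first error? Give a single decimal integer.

Answer: 2

Derivation:
Byte[0]=CA: 2-byte lead, need 1 cont bytes. acc=0xA
Byte[1]=A2: continuation. acc=(acc<<6)|0x22=0x2A2
Completed: cp=U+02A2 (starts at byte 0)
Byte[2]=87: INVALID lead byte (not 0xxx/110x/1110/11110)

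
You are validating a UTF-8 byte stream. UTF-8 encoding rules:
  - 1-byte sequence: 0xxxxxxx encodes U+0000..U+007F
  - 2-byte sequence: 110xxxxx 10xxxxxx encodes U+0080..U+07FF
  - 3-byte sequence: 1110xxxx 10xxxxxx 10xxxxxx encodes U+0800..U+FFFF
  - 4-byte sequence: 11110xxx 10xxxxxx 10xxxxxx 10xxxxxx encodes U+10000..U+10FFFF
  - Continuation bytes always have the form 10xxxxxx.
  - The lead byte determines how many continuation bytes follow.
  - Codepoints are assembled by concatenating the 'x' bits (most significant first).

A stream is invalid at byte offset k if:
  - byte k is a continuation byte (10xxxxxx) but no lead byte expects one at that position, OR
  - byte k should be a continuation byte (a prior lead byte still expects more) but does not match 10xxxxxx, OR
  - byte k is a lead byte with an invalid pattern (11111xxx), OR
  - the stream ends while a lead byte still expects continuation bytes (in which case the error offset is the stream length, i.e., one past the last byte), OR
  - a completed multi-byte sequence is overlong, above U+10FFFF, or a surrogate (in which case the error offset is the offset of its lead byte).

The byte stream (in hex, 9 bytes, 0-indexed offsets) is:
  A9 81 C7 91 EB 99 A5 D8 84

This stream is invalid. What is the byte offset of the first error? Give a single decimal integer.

Byte[0]=A9: INVALID lead byte (not 0xxx/110x/1110/11110)

Answer: 0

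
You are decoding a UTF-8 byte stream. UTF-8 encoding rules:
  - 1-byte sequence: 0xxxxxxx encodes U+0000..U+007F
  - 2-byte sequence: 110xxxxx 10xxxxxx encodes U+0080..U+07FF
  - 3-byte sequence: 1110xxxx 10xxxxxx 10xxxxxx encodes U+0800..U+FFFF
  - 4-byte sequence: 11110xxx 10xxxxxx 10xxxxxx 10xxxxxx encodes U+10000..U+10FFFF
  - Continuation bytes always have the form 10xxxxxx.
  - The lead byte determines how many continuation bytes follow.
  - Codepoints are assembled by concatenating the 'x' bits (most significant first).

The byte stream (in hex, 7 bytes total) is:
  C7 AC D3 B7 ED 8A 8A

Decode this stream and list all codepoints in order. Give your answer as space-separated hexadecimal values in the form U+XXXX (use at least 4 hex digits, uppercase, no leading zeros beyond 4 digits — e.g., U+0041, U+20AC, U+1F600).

Answer: U+01EC U+04F7 U+D28A

Derivation:
Byte[0]=C7: 2-byte lead, need 1 cont bytes. acc=0x7
Byte[1]=AC: continuation. acc=(acc<<6)|0x2C=0x1EC
Completed: cp=U+01EC (starts at byte 0)
Byte[2]=D3: 2-byte lead, need 1 cont bytes. acc=0x13
Byte[3]=B7: continuation. acc=(acc<<6)|0x37=0x4F7
Completed: cp=U+04F7 (starts at byte 2)
Byte[4]=ED: 3-byte lead, need 2 cont bytes. acc=0xD
Byte[5]=8A: continuation. acc=(acc<<6)|0x0A=0x34A
Byte[6]=8A: continuation. acc=(acc<<6)|0x0A=0xD28A
Completed: cp=U+D28A (starts at byte 4)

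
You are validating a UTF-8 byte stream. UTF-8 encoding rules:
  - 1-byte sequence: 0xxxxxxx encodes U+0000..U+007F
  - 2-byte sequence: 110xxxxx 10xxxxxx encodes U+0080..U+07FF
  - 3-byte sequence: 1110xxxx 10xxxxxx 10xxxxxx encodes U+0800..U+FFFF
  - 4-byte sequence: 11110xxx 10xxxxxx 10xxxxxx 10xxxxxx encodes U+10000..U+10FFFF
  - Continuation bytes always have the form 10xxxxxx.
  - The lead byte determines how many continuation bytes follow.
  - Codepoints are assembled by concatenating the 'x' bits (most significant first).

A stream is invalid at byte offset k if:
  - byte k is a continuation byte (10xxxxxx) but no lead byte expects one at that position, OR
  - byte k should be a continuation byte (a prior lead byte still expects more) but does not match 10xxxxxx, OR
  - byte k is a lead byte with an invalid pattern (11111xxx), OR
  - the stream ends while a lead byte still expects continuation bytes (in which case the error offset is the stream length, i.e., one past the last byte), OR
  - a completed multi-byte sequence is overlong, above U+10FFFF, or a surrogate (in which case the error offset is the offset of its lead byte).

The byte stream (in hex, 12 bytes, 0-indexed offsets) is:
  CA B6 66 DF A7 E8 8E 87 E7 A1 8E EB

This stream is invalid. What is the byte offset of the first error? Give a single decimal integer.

Answer: 12

Derivation:
Byte[0]=CA: 2-byte lead, need 1 cont bytes. acc=0xA
Byte[1]=B6: continuation. acc=(acc<<6)|0x36=0x2B6
Completed: cp=U+02B6 (starts at byte 0)
Byte[2]=66: 1-byte ASCII. cp=U+0066
Byte[3]=DF: 2-byte lead, need 1 cont bytes. acc=0x1F
Byte[4]=A7: continuation. acc=(acc<<6)|0x27=0x7E7
Completed: cp=U+07E7 (starts at byte 3)
Byte[5]=E8: 3-byte lead, need 2 cont bytes. acc=0x8
Byte[6]=8E: continuation. acc=(acc<<6)|0x0E=0x20E
Byte[7]=87: continuation. acc=(acc<<6)|0x07=0x8387
Completed: cp=U+8387 (starts at byte 5)
Byte[8]=E7: 3-byte lead, need 2 cont bytes. acc=0x7
Byte[9]=A1: continuation. acc=(acc<<6)|0x21=0x1E1
Byte[10]=8E: continuation. acc=(acc<<6)|0x0E=0x784E
Completed: cp=U+784E (starts at byte 8)
Byte[11]=EB: 3-byte lead, need 2 cont bytes. acc=0xB
Byte[12]: stream ended, expected continuation. INVALID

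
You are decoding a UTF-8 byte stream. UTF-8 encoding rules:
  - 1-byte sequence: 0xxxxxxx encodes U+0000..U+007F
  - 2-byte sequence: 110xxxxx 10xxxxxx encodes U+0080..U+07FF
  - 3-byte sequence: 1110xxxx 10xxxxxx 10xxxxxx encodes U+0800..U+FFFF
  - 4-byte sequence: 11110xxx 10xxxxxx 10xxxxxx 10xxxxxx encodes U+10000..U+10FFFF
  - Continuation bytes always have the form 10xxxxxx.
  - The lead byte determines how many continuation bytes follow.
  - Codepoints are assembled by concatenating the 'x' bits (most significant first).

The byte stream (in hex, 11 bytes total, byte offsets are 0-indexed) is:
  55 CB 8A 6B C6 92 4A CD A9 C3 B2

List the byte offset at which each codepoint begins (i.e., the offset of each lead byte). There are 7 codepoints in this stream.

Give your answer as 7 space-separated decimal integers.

Byte[0]=55: 1-byte ASCII. cp=U+0055
Byte[1]=CB: 2-byte lead, need 1 cont bytes. acc=0xB
Byte[2]=8A: continuation. acc=(acc<<6)|0x0A=0x2CA
Completed: cp=U+02CA (starts at byte 1)
Byte[3]=6B: 1-byte ASCII. cp=U+006B
Byte[4]=C6: 2-byte lead, need 1 cont bytes. acc=0x6
Byte[5]=92: continuation. acc=(acc<<6)|0x12=0x192
Completed: cp=U+0192 (starts at byte 4)
Byte[6]=4A: 1-byte ASCII. cp=U+004A
Byte[7]=CD: 2-byte lead, need 1 cont bytes. acc=0xD
Byte[8]=A9: continuation. acc=(acc<<6)|0x29=0x369
Completed: cp=U+0369 (starts at byte 7)
Byte[9]=C3: 2-byte lead, need 1 cont bytes. acc=0x3
Byte[10]=B2: continuation. acc=(acc<<6)|0x32=0xF2
Completed: cp=U+00F2 (starts at byte 9)

Answer: 0 1 3 4 6 7 9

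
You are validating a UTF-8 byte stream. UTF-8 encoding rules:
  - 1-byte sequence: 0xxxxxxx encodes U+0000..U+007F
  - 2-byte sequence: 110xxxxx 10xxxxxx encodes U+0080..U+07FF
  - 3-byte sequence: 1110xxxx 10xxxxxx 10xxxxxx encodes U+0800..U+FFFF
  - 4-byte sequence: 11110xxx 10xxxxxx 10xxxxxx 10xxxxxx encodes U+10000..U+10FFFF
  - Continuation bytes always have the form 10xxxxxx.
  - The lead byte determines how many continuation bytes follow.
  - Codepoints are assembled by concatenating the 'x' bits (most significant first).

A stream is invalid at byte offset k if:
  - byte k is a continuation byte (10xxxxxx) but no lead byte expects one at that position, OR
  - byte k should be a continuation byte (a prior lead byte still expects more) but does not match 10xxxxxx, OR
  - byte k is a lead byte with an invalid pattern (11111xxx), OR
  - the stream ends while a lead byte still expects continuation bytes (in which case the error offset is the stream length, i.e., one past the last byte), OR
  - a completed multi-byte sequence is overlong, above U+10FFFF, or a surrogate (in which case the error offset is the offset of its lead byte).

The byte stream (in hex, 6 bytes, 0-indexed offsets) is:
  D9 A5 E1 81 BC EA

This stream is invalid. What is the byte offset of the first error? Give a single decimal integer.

Answer: 6

Derivation:
Byte[0]=D9: 2-byte lead, need 1 cont bytes. acc=0x19
Byte[1]=A5: continuation. acc=(acc<<6)|0x25=0x665
Completed: cp=U+0665 (starts at byte 0)
Byte[2]=E1: 3-byte lead, need 2 cont bytes. acc=0x1
Byte[3]=81: continuation. acc=(acc<<6)|0x01=0x41
Byte[4]=BC: continuation. acc=(acc<<6)|0x3C=0x107C
Completed: cp=U+107C (starts at byte 2)
Byte[5]=EA: 3-byte lead, need 2 cont bytes. acc=0xA
Byte[6]: stream ended, expected continuation. INVALID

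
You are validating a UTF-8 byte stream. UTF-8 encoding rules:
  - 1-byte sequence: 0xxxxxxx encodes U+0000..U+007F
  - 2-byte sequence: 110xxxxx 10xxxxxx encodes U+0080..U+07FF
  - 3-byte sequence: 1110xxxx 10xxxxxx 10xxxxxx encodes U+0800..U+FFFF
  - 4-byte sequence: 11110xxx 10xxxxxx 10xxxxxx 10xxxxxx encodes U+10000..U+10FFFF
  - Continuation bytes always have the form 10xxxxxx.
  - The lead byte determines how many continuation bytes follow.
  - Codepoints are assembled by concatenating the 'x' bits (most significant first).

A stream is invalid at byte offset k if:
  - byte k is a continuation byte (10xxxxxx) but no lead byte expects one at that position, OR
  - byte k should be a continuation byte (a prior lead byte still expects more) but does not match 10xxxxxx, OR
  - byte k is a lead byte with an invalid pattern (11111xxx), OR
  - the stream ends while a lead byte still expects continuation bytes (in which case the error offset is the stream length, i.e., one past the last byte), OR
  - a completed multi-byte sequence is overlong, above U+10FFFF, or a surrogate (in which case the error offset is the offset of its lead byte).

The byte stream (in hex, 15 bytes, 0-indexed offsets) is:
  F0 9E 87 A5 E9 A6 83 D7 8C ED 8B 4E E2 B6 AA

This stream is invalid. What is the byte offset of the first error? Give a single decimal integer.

Answer: 11

Derivation:
Byte[0]=F0: 4-byte lead, need 3 cont bytes. acc=0x0
Byte[1]=9E: continuation. acc=(acc<<6)|0x1E=0x1E
Byte[2]=87: continuation. acc=(acc<<6)|0x07=0x787
Byte[3]=A5: continuation. acc=(acc<<6)|0x25=0x1E1E5
Completed: cp=U+1E1E5 (starts at byte 0)
Byte[4]=E9: 3-byte lead, need 2 cont bytes. acc=0x9
Byte[5]=A6: continuation. acc=(acc<<6)|0x26=0x266
Byte[6]=83: continuation. acc=(acc<<6)|0x03=0x9983
Completed: cp=U+9983 (starts at byte 4)
Byte[7]=D7: 2-byte lead, need 1 cont bytes. acc=0x17
Byte[8]=8C: continuation. acc=(acc<<6)|0x0C=0x5CC
Completed: cp=U+05CC (starts at byte 7)
Byte[9]=ED: 3-byte lead, need 2 cont bytes. acc=0xD
Byte[10]=8B: continuation. acc=(acc<<6)|0x0B=0x34B
Byte[11]=4E: expected 10xxxxxx continuation. INVALID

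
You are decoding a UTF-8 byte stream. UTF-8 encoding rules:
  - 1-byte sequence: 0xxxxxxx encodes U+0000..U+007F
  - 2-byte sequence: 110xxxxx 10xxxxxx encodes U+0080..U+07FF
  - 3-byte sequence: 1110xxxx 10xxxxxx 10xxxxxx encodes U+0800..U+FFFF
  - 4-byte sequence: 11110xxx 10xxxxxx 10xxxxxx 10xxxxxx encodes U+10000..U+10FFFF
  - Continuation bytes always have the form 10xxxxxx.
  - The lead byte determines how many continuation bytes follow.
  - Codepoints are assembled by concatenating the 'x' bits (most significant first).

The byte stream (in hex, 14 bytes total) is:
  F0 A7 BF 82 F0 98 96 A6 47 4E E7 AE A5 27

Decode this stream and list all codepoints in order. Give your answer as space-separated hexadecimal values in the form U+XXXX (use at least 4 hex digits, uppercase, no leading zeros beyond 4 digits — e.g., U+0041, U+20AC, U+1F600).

Byte[0]=F0: 4-byte lead, need 3 cont bytes. acc=0x0
Byte[1]=A7: continuation. acc=(acc<<6)|0x27=0x27
Byte[2]=BF: continuation. acc=(acc<<6)|0x3F=0x9FF
Byte[3]=82: continuation. acc=(acc<<6)|0x02=0x27FC2
Completed: cp=U+27FC2 (starts at byte 0)
Byte[4]=F0: 4-byte lead, need 3 cont bytes. acc=0x0
Byte[5]=98: continuation. acc=(acc<<6)|0x18=0x18
Byte[6]=96: continuation. acc=(acc<<6)|0x16=0x616
Byte[7]=A6: continuation. acc=(acc<<6)|0x26=0x185A6
Completed: cp=U+185A6 (starts at byte 4)
Byte[8]=47: 1-byte ASCII. cp=U+0047
Byte[9]=4E: 1-byte ASCII. cp=U+004E
Byte[10]=E7: 3-byte lead, need 2 cont bytes. acc=0x7
Byte[11]=AE: continuation. acc=(acc<<6)|0x2E=0x1EE
Byte[12]=A5: continuation. acc=(acc<<6)|0x25=0x7BA5
Completed: cp=U+7BA5 (starts at byte 10)
Byte[13]=27: 1-byte ASCII. cp=U+0027

Answer: U+27FC2 U+185A6 U+0047 U+004E U+7BA5 U+0027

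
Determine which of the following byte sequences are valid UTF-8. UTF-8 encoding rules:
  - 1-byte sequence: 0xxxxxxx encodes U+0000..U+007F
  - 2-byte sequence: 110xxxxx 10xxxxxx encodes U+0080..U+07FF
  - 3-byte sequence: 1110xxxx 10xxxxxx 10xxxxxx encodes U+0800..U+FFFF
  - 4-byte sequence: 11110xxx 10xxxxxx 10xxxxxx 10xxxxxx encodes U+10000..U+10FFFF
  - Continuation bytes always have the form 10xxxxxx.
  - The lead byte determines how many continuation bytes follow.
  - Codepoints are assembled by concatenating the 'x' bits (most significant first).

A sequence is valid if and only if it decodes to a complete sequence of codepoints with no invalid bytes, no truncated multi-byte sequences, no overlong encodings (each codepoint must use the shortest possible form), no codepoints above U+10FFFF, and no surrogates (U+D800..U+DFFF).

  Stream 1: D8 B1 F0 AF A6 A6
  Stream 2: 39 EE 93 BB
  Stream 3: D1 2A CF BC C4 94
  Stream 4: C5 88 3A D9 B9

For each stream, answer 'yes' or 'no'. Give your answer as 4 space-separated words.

Stream 1: decodes cleanly. VALID
Stream 2: decodes cleanly. VALID
Stream 3: error at byte offset 1. INVALID
Stream 4: decodes cleanly. VALID

Answer: yes yes no yes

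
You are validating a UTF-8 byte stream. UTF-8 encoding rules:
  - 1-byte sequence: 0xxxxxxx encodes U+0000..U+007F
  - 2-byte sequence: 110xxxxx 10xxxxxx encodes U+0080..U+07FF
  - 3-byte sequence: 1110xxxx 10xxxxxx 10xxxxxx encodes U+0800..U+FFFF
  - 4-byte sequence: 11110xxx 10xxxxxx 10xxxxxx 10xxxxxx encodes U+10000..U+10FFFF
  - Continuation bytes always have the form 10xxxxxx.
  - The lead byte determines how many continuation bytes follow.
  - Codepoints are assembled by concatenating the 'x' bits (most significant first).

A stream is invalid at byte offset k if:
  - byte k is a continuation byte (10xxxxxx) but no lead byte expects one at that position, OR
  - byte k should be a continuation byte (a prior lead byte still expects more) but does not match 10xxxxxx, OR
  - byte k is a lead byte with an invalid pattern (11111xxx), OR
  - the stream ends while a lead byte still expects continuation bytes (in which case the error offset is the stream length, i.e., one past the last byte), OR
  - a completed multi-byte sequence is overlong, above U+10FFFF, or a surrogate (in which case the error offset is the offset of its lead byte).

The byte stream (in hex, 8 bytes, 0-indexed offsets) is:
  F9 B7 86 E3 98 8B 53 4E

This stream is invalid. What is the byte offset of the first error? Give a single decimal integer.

Answer: 0

Derivation:
Byte[0]=F9: INVALID lead byte (not 0xxx/110x/1110/11110)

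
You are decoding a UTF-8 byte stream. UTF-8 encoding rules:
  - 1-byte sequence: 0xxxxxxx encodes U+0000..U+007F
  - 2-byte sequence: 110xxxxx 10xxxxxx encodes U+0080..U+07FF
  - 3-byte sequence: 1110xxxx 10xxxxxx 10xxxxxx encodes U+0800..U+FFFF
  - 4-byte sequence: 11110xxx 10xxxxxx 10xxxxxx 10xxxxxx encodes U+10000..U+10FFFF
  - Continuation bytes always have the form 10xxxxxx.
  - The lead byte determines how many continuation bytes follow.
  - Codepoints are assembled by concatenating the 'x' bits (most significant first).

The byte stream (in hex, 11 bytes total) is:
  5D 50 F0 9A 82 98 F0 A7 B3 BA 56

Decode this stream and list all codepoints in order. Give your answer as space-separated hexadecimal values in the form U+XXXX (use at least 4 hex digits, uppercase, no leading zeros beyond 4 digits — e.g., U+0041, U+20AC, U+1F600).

Byte[0]=5D: 1-byte ASCII. cp=U+005D
Byte[1]=50: 1-byte ASCII. cp=U+0050
Byte[2]=F0: 4-byte lead, need 3 cont bytes. acc=0x0
Byte[3]=9A: continuation. acc=(acc<<6)|0x1A=0x1A
Byte[4]=82: continuation. acc=(acc<<6)|0x02=0x682
Byte[5]=98: continuation. acc=(acc<<6)|0x18=0x1A098
Completed: cp=U+1A098 (starts at byte 2)
Byte[6]=F0: 4-byte lead, need 3 cont bytes. acc=0x0
Byte[7]=A7: continuation. acc=(acc<<6)|0x27=0x27
Byte[8]=B3: continuation. acc=(acc<<6)|0x33=0x9F3
Byte[9]=BA: continuation. acc=(acc<<6)|0x3A=0x27CFA
Completed: cp=U+27CFA (starts at byte 6)
Byte[10]=56: 1-byte ASCII. cp=U+0056

Answer: U+005D U+0050 U+1A098 U+27CFA U+0056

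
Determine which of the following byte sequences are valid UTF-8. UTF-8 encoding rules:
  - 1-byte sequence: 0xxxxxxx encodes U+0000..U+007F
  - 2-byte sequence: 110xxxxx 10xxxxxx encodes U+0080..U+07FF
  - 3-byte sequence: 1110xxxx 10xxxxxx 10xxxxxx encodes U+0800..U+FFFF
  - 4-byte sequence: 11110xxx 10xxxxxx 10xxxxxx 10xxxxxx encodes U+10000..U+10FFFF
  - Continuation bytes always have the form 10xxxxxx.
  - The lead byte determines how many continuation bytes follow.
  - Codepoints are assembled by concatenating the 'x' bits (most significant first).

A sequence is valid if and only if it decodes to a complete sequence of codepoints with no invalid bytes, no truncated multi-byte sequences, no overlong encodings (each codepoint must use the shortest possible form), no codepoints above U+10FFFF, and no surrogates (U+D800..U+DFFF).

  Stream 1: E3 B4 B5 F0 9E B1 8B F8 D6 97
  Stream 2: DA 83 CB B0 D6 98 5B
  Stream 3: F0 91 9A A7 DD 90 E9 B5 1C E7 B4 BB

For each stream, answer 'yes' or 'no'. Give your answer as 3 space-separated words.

Stream 1: error at byte offset 7. INVALID
Stream 2: decodes cleanly. VALID
Stream 3: error at byte offset 8. INVALID

Answer: no yes no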